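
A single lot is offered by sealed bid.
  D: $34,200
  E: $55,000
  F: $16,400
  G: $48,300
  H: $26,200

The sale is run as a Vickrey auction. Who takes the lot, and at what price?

E pays $48,300

Vickrey auction: the highest bidder wins and pays the second-highest bid.
Bids in order: 55,000 (E) > 48,300 (G) > 34,200 (D) > 26,200 (H) > 16,400 (F)
Second-price: E pays G's bid of $48,300.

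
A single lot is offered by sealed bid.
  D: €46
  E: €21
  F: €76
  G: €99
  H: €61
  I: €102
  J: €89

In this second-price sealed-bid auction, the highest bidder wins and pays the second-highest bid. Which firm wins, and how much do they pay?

Bids in order: 102 (I) > 99 (G) > 89 (J) > 76 (F) > 61 (H) > 46 (D) > …
I wins with the highest bid; price is set by the runner-up at €99.

I pays €99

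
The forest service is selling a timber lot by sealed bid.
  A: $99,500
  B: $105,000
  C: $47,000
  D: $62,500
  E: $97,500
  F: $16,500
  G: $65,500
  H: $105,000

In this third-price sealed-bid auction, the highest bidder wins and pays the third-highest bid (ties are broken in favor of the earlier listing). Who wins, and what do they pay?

B pays $99,500

Bids in order: 105,000 (B) > 105,000 (H) > 99,500 (A) > 97,500 (E) > 65,500 (G) > 62,500 (D) > …
B and H tie at $105,000; tie-break gives it to B.
B wins; payment is bid #3 in the ranking = $99,500.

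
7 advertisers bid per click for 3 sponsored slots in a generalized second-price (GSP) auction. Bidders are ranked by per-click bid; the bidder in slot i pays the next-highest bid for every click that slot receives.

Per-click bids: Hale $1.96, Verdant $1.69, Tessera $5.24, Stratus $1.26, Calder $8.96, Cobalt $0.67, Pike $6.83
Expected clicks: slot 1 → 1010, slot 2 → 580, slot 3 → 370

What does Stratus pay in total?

Ranked by bid: $8.96 (Calder) > $6.83 (Pike) > $5.24 (Tessera) > $1.96 (Hale) > …
Stratus ranks below slot 3 → no slot, pays nothing.

Stratus pays $0.00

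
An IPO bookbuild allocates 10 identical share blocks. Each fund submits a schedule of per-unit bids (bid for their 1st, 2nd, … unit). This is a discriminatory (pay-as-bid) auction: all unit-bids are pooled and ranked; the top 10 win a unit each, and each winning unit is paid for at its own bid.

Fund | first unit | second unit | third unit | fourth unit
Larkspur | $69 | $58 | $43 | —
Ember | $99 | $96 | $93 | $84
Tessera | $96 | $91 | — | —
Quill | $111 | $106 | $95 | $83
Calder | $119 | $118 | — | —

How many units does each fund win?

Pooled unit-bids ranked (top 10): 119 (Calder-1), 118 (Calder-2), 111 (Quill-1), 106 (Quill-2), 99 (Ember-1), 96 (Ember-2), 96 (Tessera-1), 95 (Quill-3), 93 (Ember-3), 91 (Tessera-2)
Next rejected bid: $84 (not a price — pay-as-bid).
Allocation: Calder 2, Ember 3, Quill 3, Tessera 2.

Calder 2, Ember 3, Quill 3, Tessera 2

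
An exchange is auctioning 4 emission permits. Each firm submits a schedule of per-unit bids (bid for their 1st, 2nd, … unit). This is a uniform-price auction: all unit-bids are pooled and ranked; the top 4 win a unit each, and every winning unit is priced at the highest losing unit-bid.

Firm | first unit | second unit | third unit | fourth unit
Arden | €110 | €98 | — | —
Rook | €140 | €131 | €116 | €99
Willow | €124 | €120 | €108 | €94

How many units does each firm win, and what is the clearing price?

Rook 2, Willow 2; clearing price €116

All unit-bids, highest first — top 4: 140 (Rook-1), 131 (Rook-2), 124 (Willow-1), 120 (Willow-2)
First bid not allocated: €116.
Allocation: Rook 2, Willow 2.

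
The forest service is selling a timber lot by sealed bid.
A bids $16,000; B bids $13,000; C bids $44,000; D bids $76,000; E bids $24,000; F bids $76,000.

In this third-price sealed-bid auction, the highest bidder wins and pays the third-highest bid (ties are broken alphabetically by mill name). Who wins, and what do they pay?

Bids in order: 76,000 (D) > 76,000 (F) > 44,000 (C) > 24,000 (E) > 16,000 (A) > 13,000 (B)
Tie at $76,000 → D wins by tie-break.
D wins; payment is bid #3 in the ranking = $44,000.

D pays $44,000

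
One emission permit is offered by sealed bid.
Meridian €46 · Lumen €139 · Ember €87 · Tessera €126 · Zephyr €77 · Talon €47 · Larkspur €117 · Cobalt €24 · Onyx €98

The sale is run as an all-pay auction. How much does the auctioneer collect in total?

Total revenue: €761

Rule: the highest bidder wins the item, but every bidder pays their own bid.
Bids ranked: 139 (Lumen) > 126 (Tessera) > 117 (Larkspur) > 98 (Onyx) > 87 (Ember) > 77 (Zephyr) > …
Every bidder forfeits their bid regardless of winning.
Revenue = 46 + 139 + 87 + 126 + 77 + 47 + 117 + 24 + 98 = €761.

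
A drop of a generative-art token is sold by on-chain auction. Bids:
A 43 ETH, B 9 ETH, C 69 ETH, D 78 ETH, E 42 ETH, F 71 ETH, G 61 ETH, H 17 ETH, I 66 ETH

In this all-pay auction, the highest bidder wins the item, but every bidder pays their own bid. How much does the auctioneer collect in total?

Bids in order: 78 (D) > 71 (F) > 69 (C) > 66 (I) > 61 (G) > 43 (A) > …
D wins with the top bid; all bids are sunk regardless.
Every bidder forfeits their bid regardless of winning.
Revenue = 43 + 9 + 69 + 78 + 42 + 71 + 61 + 17 + 66 = 456 ETH.

Total revenue: 456 ETH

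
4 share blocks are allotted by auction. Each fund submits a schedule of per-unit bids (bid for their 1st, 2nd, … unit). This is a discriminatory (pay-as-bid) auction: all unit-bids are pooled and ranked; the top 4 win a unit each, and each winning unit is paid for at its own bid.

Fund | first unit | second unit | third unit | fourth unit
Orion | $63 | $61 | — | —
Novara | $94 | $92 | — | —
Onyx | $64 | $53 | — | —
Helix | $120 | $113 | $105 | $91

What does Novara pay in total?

Novara pays $94

All unit-bids, highest first — top 4: 120 (Helix-1), 113 (Helix-2), 105 (Helix-3), 94 (Novara-1)
Next rejected bid: $92 (not a price — pay-as-bid).
Novara's winning unit-bids: 94 = $94.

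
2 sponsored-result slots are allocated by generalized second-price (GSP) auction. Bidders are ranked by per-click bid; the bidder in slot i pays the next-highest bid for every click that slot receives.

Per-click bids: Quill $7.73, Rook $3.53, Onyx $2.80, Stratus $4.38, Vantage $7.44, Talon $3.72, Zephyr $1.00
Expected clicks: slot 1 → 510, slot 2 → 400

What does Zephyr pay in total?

Zephyr pays $0.00

Per-click bids in order: $7.73 (Quill) > $7.44 (Vantage) > $4.38 (Stratus) > …
Zephyr ranks below slot 2 → no slot, pays nothing.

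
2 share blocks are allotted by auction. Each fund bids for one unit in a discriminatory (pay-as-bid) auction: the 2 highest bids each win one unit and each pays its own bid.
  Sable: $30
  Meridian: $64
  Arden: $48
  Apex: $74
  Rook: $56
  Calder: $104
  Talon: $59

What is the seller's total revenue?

Sorting: 104 (Calder), 74 (Apex), 64 (Meridian), 59 (Talon), …
Top 2: Calder, Apex.
Total revenue = 104 + 74 = $178.

Total revenue: $178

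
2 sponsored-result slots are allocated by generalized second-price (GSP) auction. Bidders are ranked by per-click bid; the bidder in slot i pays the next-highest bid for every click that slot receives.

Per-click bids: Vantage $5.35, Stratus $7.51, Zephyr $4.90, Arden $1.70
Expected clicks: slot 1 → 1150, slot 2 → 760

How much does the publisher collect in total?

Total revenue: $9876.50

Per-click bids in order: $7.51 (Stratus) > $5.35 (Vantage) > $4.90 (Zephyr) > …
Slot 1: Stratus pays $5.35 × 1150 = $6152.50
Slot 2: Vantage pays $4.90 × 760 = $3724.00
Total = $9876.50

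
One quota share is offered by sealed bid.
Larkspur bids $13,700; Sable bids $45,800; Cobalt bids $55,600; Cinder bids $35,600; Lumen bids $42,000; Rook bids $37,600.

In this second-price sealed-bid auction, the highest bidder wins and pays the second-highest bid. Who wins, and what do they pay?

Cobalt pays $45,800

Second-price sealed-bid auction: the highest bidder wins and pays the second-highest bid.
Sorting bids: 55,600 (Cobalt) > 45,800 (Sable) > 42,000 (Lumen) > 37,600 (Rook) > 35,600 (Cinder) > 13,700 (Larkspur)
Second-price: Cobalt pays Sable's bid of $45,800.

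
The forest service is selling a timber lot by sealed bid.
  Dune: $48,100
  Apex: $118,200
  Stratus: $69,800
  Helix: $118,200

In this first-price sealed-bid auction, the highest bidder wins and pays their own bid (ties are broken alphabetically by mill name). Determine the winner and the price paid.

Apex pays $118,200

Bids ranked: 118,200 (Apex) > 118,200 (Helix) > 69,800 (Stratus) > 48,100 (Dune)
Tie at $118,200 → Apex wins by tie-break.
Apex is highest → pays own bid, $118,200.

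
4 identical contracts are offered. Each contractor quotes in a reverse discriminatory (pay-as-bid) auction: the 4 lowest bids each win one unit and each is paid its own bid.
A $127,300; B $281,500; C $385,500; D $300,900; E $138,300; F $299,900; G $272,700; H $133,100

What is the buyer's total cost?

Total cost: $671,400

Ordering the bids: 127,300 (A), 133,100 (H), 138,300 (E), 272,700 (G), 281,500 (B), 299,900 (F), …
The 4 lowest are A, H, E, G.
Total cost = 127,300 + 133,100 + 138,300 + 272,700 = $671,400.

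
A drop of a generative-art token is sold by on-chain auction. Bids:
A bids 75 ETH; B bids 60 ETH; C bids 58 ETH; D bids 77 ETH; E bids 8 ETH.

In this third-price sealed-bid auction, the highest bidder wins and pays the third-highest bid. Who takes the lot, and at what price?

D pays 60 ETH

Bids in order: 77 (D) > 75 (A) > 60 (B) > 58 (C) > 8 (E)
D wins; payment is bid #3 in the ranking = 60 ETH.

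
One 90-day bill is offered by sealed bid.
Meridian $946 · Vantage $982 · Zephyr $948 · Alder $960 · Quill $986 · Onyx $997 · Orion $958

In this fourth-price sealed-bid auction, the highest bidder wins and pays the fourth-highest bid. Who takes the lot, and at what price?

Onyx pays $960

Bids in order: 997 (Onyx) > 986 (Quill) > 982 (Vantage) > 960 (Alder) > 958 (Orion) > 948 (Zephyr) > …
Onyx is highest; pays the fourth-highest bid, $960.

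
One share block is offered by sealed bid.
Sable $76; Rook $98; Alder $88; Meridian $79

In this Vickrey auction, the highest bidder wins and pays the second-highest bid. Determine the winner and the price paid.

Rule: the highest bidder wins and pays the second-highest bid.
Bids ranked: 98 (Rook) > 88 (Alder) > 79 (Meridian) > 76 (Sable)
Rook is highest; pays the second-highest bid, $88.

Rook pays $88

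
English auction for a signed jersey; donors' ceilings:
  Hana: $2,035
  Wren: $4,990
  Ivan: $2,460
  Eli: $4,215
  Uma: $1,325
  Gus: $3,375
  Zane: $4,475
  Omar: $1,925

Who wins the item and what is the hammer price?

Wren wins at $4,475

Ascending (English) auction: the price rises until one bidder remains; the winner pays the price at which the last rival dropped out.
Limits ranked: 4,990 (Wren) > 4,475 (Zane) > 4,215 (Eli) > 3,375 (Gus) > 2,460 (Ivan) > 2,035 (Hana) > …
Once the price passes $4,475, only Wren is left; the hammer falls at Zane's limit of $4,475.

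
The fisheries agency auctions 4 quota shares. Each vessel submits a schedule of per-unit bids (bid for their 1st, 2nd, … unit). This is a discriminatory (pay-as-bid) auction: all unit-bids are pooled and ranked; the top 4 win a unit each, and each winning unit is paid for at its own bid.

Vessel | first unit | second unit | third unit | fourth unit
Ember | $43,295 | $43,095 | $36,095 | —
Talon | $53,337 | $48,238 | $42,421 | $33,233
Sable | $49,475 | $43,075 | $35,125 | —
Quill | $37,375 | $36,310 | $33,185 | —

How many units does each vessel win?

Merging the schedules and taking the best 4: 53,337 (Talon-1), 49,475 (Sable-1), 48,238 (Talon-2), 43,295 (Ember-1)
Next rejected bid: $43,095 (not a price — pay-as-bid).
Allocation: Ember 1, Sable 1, Talon 2.

Ember 1, Sable 1, Talon 2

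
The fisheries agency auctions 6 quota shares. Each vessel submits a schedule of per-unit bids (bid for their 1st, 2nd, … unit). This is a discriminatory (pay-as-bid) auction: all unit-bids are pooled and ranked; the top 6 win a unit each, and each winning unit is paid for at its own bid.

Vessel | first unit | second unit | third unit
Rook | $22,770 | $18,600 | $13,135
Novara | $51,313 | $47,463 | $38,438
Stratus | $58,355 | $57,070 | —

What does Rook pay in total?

All unit-bids, highest first — top 6: 58,355 (Stratus-1), 57,070 (Stratus-2), 51,313 (Novara-1), 47,463 (Novara-2), 38,438 (Novara-3), 22,770 (Rook-1)
Next rejected bid: $18,600 (not a price — pay-as-bid).
Rook's winning unit-bids: 22,770 = $22,770.

Rook pays $22,770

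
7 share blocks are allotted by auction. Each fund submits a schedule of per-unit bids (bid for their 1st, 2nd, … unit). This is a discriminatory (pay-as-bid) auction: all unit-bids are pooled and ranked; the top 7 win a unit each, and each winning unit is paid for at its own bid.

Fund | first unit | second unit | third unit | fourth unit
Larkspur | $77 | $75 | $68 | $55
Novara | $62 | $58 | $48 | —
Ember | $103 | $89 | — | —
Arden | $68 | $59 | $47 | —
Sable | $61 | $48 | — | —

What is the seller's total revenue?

Total revenue: $542

Pooled unit-bids ranked (top 7): 103 (Ember-1), 89 (Ember-2), 77 (Larkspur-1), 75 (Larkspur-2), 68 (Larkspur-3), 68 (Arden-1), 62 (Novara-1)
Next rejected bid: $61 (not a price — pay-as-bid).
Each winning unit pays its own bid.
Revenue = 103 + 89 + 77 + 75 + 68 + 68 + 62 = $542.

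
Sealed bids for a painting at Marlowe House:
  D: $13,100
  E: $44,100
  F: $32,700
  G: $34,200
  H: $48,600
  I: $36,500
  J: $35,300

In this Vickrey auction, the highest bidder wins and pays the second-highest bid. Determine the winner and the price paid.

H pays $44,100

Rule: the highest bidder wins and pays the second-highest bid.
Bids ranked: 48,600 (H) > 44,100 (E) > 36,500 (I) > 35,300 (J) > 34,200 (G) > 32,700 (F) > …
Second-price: H pays E's bid of $44,100.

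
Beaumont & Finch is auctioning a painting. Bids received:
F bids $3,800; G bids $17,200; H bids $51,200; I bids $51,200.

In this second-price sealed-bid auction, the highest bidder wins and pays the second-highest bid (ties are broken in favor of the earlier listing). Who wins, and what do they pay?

H pays $51,200

Bids ranked: 51,200 (H) > 51,200 (I) > 17,200 (G) > 3,800 (F)
H and I tie at $51,200; tie-break gives it to H.
H wins with the highest bid; price is set by the runner-up at $51,200.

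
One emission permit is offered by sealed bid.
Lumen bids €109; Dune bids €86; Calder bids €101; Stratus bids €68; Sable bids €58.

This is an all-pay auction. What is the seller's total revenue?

Bids in order: 109 (Lumen) > 101 (Calder) > 86 (Dune) > 68 (Stratus) > 58 (Sable)
Lumen wins with the top bid; all bids are sunk regardless.
Every bidder forfeits their bid regardless of winning.
Revenue = 109 + 86 + 101 + 68 + 58 = €422.

Total revenue: €422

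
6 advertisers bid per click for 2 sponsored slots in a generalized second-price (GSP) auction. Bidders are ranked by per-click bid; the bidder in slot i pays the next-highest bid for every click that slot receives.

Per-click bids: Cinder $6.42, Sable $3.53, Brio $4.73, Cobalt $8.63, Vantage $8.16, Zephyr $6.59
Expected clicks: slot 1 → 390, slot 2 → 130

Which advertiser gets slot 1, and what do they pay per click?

Ranked by bid: $8.63 (Cobalt) > $8.16 (Vantage) > $6.59 (Zephyr) > …
Slot 1 goes to the first-ranked bidder, Cobalt, who pays the next bid down: $8.16/click.

Cobalt; $8.16 per click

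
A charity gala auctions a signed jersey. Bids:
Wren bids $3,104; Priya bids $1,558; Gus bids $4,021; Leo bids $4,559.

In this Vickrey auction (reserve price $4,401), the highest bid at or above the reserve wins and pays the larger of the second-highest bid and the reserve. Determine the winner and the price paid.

Rule: the highest bid at or above the reserve wins and pays the larger of the second-highest bid and the reserve.
Sorting bids: 4,559 (Leo) > 4,021 (Gus) > 3,104 (Wren) > 1,558 (Priya)
Leo has the top bid at or above the reserve ($4,559).
max(second-highest $4,021, reserve $4,401) = $4,401.

Leo pays $4,401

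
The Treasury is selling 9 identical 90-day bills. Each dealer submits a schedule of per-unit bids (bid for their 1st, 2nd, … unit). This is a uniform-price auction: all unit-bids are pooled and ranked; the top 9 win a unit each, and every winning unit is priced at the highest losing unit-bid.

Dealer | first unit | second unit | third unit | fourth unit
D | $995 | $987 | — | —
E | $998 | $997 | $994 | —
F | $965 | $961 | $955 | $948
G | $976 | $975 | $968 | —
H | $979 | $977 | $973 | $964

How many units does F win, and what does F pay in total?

Pooled unit-bids ranked (top 9): 998 (E-1), 997 (E-2), 995 (D-1), 994 (E-3), 987 (D-2), 979 (H-1), 977 (H-2), 976 (G-1), 975 (G-2)
First bid not allocated: $973.
F wins 0 unit(s) at $973 each.

F: 0 units, pays $0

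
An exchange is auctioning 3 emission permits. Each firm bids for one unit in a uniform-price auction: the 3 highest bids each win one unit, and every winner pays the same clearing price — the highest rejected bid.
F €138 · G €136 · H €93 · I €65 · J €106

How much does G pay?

G pays €93

Bids ranked high→low: 138 (F), 136 (G), 106 (J), 93 (H), 65 (I)
Winners (3 units): F, G, J.
Highest unsuccessful bid: €93 → clearing price.
G wins → pays €93.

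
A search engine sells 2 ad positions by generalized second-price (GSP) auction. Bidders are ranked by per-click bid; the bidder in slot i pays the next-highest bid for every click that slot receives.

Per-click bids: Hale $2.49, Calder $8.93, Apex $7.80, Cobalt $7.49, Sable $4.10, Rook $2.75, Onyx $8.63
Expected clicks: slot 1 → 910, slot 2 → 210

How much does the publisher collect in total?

Sorting advertisers: $8.93 (Calder) > $8.63 (Onyx) > $7.80 (Apex) > …
Slot 1: Calder pays $8.63 × 910 = $7853.30
Slot 2: Onyx pays $7.80 × 210 = $1638.00
Total = $9491.30

Total revenue: $9491.30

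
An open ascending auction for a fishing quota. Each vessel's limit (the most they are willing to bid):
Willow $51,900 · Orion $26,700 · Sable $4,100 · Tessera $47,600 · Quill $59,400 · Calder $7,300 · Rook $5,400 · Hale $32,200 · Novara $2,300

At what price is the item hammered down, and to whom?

Quill wins at $51,900

Limits ranked: 59,400 (Quill) > 51,900 (Willow) > 47,600 (Tessera) > 32,200 (Hale) > 26,700 (Orion) > 7,300 (Calder) > …
Bidding ends when Willow exits at $51,900; Quill takes it.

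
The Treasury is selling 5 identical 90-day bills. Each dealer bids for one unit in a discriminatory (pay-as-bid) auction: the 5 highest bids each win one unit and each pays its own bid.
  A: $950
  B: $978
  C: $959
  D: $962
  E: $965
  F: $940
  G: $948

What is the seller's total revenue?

Total revenue: $4,814

Ordering the bids: 978 (B), 965 (E), 962 (D), 959 (C), 950 (A), 948 (G), 940 (F)
Winners (5 units): B, E, D, C, A.
Total revenue = 978 + 965 + 962 + 959 + 950 = $4,814.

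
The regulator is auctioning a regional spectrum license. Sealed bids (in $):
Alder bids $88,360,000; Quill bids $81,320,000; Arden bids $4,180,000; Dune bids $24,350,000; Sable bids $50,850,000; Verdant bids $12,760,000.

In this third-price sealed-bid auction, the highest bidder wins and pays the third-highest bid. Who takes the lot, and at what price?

Bids in order: 88,360,000 (Alder) > 81,320,000 (Quill) > 50,850,000 (Sable) > 24,350,000 (Dune) > 12,760,000 (Verdant) > 4,180,000 (Arden)
Alder is highest; pays the third-highest bid, $50,850,000.

Alder pays $50,850,000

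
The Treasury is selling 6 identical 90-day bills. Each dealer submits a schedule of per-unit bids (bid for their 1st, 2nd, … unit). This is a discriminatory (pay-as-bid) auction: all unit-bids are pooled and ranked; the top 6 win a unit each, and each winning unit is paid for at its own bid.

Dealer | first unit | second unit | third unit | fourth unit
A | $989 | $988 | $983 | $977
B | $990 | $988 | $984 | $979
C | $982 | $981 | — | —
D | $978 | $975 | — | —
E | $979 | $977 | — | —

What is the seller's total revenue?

Total revenue: $5,922

Merging the schedules and taking the best 6: 990 (B-1), 989 (A-1), 988 (A-2), 988 (B-2), 984 (B-3), 983 (A-3)
Next rejected bid: $982 (not a price — pay-as-bid).
Each winning unit pays its own bid.
Revenue = 990 + 989 + 988 + 988 + 984 + 983 = $5,922.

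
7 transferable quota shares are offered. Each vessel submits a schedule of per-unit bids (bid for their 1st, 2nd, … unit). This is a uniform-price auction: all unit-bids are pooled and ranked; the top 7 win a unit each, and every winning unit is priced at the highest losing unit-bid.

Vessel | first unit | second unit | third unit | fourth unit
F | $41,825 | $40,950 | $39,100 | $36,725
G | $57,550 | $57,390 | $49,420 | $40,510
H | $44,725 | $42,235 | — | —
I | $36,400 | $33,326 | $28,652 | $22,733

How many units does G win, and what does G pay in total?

G: 3 units, pays $121,530

All unit-bids, highest first — top 7: 57,550 (G-1), 57,390 (G-2), 49,420 (G-3), 44,725 (H-1), 42,235 (H-2), 41,825 (F-1), 40,950 (F-2)
The (k+1)-th unit-bid is $40,510.
G wins 3 unit(s) at $40,510 each.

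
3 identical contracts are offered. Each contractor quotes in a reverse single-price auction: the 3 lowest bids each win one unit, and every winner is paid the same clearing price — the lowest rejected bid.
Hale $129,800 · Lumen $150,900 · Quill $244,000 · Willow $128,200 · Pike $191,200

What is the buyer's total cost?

Ordering the bids: 128,200 (Willow), 129,800 (Hale), 150,900 (Lumen), 191,200 (Pike), 244,000 (Quill)
The 3 lowest are Willow, Hale, Lumen.
Clearing price = lowest rejected bid = $191,200.
Total cost = 3 × $191,200 = $573,600.

Total cost: $573,600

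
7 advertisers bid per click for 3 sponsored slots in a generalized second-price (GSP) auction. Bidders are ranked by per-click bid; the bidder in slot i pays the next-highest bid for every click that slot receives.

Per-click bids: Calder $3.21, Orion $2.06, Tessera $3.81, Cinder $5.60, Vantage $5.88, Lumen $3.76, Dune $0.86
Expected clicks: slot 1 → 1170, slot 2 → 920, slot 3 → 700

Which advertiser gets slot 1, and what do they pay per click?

Vantage; $5.60 per click

Ranked by bid: $5.88 (Vantage) > $5.60 (Cinder) > $3.81 (Tessera) > $3.76 (Lumen) > …
Slot 1 goes to the first-ranked bidder, Vantage, who pays the next bid down: $5.60/click.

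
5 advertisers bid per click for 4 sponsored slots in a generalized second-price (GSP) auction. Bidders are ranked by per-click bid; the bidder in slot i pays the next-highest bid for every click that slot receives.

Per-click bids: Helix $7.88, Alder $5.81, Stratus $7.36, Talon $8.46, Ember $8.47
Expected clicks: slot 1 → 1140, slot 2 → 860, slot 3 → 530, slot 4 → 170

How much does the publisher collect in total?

Total revenue: $21309.70

Per-click bids in order: $8.47 (Ember) > $8.46 (Talon) > $7.88 (Helix) > $7.36 (Stratus) > $5.81 (Alder)
Slot 1: Ember pays $8.46 × 1140 = $9644.40
Slot 2: Talon pays $7.88 × 860 = $6776.80
Slot 3: Helix pays $7.36 × 530 = $3900.80
Slot 4: Stratus pays $5.81 × 170 = $987.70
Total = $21309.70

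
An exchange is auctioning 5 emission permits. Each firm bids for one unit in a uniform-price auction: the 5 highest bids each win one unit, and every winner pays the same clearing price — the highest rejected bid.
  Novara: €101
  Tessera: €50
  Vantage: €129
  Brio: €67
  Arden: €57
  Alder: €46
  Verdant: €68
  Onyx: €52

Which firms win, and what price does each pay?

Vantage, Novara, Verdant, Brio, Arden; each pays €52

Ordering the bids: 129 (Vantage), 101 (Novara), 68 (Verdant), 67 (Brio), 57 (Arden), 52 (Onyx), 50 (Tessera), …
Top 5: Vantage, Novara, Verdant, Brio, Arden.
First losing bid is Onyx's €52, which sets the uniform price.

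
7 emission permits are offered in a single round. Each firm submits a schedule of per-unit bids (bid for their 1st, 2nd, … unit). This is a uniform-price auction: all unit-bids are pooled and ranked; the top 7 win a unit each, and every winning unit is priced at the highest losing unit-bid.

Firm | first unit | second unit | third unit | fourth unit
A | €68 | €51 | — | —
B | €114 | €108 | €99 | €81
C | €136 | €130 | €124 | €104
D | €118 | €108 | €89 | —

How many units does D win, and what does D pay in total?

Pooled unit-bids ranked (top 7): 136 (C-1), 130 (C-2), 124 (C-3), 118 (D-1), 114 (B-1), 108 (B-2), 108 (D-2)
The (k+1)-th unit-bid is €104.
D wins 2 unit(s) at €104 each.

D: 2 units, pays €208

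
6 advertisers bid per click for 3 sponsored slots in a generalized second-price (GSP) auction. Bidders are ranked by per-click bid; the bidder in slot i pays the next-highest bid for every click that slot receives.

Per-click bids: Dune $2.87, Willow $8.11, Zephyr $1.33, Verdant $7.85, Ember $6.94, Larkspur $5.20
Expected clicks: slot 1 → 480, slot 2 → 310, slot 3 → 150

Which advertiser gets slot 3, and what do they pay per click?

Ember; $5.20 per click

Per-click bids in order: $8.11 (Willow) > $7.85 (Verdant) > $6.94 (Ember) > $5.20 (Larkspur) > …
Slot 3 goes to the third-ranked bidder, Ember, who pays the next bid down: $5.20/click.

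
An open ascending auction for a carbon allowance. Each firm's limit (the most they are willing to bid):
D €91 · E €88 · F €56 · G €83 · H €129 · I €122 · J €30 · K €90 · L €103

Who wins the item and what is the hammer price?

Limits in order: 129 (H) > 122 (I) > 103 (L) > 91 (D) > 90 (K) > 88 (E) > …
Once the price passes €122, only H is left; the hammer falls at I's limit of €122.

H wins at €122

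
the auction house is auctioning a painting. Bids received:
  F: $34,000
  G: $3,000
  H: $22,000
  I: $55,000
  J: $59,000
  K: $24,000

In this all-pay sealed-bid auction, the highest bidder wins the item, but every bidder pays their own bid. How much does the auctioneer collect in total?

Total revenue: $197,000

All-pay sealed-bid auction: the highest bidder wins the item, but every bidder pays their own bid.
Sorting bids: 59,000 (J) > 55,000 (I) > 34,000 (F) > 24,000 (K) > 22,000 (H) > 3,000 (G)
J wins with the top bid; all bids are sunk regardless.
Every bidder forfeits their bid regardless of winning.
Revenue = 34,000 + 3,000 + 22,000 + 55,000 + 59,000 + 24,000 = $197,000.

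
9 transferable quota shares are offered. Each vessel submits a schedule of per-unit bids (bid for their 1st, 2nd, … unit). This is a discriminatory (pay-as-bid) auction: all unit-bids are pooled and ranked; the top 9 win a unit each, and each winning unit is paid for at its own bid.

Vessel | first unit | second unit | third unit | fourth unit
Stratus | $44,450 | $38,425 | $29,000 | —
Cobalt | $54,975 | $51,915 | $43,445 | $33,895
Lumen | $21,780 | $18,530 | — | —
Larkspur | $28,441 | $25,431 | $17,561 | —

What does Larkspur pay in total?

Merging the schedules and taking the best 9: 54,975 (Cobalt-1), 51,915 (Cobalt-2), 44,450 (Stratus-1), 43,445 (Cobalt-3), 38,425 (Stratus-2), 33,895 (Cobalt-4), 29,000 (Stratus-3), 28,441 (Larkspur-1), 25,431 (Larkspur-2)
Next rejected bid: $21,780 (not a price — pay-as-bid).
Larkspur's winning unit-bids: 28,441 + 25,431 = $53,872.

Larkspur pays $53,872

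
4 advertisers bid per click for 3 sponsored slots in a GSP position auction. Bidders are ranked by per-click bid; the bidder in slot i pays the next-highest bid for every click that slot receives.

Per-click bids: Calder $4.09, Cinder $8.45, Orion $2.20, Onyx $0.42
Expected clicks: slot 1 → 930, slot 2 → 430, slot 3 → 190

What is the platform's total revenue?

Ranked by bid: $8.45 (Cinder) > $4.09 (Calder) > $2.20 (Orion) > $0.42 (Onyx)
Slot 1: Cinder pays $4.09 × 930 = $3803.70
Slot 2: Calder pays $2.20 × 430 = $946.00
Slot 3: Orion pays $0.42 × 190 = $79.80
Total = $4829.50

Total revenue: $4829.50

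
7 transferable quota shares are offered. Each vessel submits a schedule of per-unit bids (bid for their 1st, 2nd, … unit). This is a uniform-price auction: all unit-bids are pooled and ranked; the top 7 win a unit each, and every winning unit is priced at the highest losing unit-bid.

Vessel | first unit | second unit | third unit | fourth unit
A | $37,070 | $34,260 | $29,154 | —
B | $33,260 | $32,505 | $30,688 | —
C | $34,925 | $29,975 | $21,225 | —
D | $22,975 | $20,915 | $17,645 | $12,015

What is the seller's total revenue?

Total revenue: $204,078

All unit-bids, highest first — top 7: 37,070 (A-1), 34,925 (C-1), 34,260 (A-2), 33,260 (B-1), 32,505 (B-2), 30,688 (B-3), 29,975 (C-2)
First bid not allocated: $29,154.
Allocation: A 2, B 3, C 2. Every unit priced at $29,154.
Revenue = 7 × 29,154 = $204,078.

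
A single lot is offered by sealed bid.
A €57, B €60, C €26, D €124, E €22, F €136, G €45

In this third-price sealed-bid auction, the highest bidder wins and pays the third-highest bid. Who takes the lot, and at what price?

Sorting bids: 136 (F) > 124 (D) > 60 (B) > 57 (A) > 45 (G) > 26 (C) > …
F is highest; pays the third-highest bid, €60.

F pays €60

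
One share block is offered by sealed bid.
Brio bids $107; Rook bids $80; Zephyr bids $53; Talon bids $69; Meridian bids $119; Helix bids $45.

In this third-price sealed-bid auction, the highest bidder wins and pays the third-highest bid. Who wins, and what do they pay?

Rule: the highest bidder wins and pays the third-highest bid.
Bids in order: 119 (Meridian) > 107 (Brio) > 80 (Rook) > 69 (Talon) > 53 (Zephyr) > 45 (Helix)
Meridian is highest; pays the third-highest bid, $80.

Meridian pays $80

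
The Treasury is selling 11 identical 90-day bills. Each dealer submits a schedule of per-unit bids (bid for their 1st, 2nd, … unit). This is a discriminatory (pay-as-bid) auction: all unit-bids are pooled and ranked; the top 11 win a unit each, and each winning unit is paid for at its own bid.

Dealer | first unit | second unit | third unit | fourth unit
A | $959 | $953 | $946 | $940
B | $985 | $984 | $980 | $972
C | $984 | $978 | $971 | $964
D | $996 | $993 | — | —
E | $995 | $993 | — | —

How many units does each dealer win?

Pooled unit-bids ranked (top 11): 996 (D-1), 995 (E-1), 993 (D-2), 993 (E-2), 985 (B-1), 984 (B-2), 984 (C-1), 980 (B-3), 978 (C-2), 972 (B-4), 971 (C-3)
Next rejected bid: $964 (not a price — pay-as-bid).
Allocation: B 4, C 3, D 2, E 2.

B 4, C 3, D 2, E 2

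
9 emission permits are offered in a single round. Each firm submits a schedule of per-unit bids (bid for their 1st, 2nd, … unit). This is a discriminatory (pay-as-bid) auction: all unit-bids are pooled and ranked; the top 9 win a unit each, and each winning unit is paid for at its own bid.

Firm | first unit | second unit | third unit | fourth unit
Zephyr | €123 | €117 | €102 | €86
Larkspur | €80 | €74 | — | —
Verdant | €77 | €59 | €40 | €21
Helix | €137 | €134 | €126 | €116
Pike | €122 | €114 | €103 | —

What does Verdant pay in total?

Verdant pays €0

Pooled unit-bids ranked (top 9): 137 (Helix-1), 134 (Helix-2), 126 (Helix-3), 123 (Zephyr-1), 122 (Pike-1), 117 (Zephyr-2), 116 (Helix-4), 114 (Pike-2), 103 (Pike-3)
Next rejected bid: €102 (not a price — pay-as-bid).
Verdant wins no units.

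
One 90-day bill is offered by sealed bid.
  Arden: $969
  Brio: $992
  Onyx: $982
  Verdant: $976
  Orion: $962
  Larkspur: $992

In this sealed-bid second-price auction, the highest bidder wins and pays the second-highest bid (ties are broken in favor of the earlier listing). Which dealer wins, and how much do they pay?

Brio pays $992

Sorting bids: 992 (Brio) > 992 (Larkspur) > 982 (Onyx) > 976 (Verdant) > 969 (Arden) > 962 (Orion)
Brio and Larkspur tie at $992; tie-break gives it to Brio.
Second-price: Brio pays Larkspur's bid of $992.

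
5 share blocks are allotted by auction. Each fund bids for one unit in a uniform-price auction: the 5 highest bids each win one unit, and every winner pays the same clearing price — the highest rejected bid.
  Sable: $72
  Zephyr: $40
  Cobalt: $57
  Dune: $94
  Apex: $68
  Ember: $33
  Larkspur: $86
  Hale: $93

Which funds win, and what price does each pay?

Ordering the bids: 94 (Dune), 93 (Hale), 86 (Larkspur), 72 (Sable), 68 (Apex), 57 (Cobalt), 40 (Zephyr), …
Top 5: Dune, Hale, Larkspur, Sable, Apex.
First losing bid is Cobalt's $57, which sets the uniform price.

Dune, Hale, Larkspur, Sable, Apex; each pays $57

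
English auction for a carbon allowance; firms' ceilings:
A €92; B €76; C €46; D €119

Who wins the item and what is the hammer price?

Limits ranked: 119 (D) > 92 (A) > 76 (B) > 46 (C)
Bidding ends when A exits at €92; D takes it.

D wins at €92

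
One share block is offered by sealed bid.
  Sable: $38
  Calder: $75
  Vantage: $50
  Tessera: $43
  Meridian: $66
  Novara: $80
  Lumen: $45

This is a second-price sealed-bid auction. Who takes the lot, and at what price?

Second-price sealed-bid auction: the highest bidder wins and pays the second-highest bid.
Bids ranked: 80 (Novara) > 75 (Calder) > 66 (Meridian) > 50 (Vantage) > 45 (Lumen) > 43 (Tessera) > …
Novara wins with the highest bid; price is set by the runner-up at $75.

Novara pays $75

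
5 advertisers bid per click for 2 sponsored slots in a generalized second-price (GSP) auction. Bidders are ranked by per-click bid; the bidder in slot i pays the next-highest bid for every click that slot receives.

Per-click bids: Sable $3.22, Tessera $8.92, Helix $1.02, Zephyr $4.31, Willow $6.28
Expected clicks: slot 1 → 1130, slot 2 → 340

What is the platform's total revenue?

Total revenue: $8561.80

Sorting advertisers: $8.92 (Tessera) > $6.28 (Willow) > $4.31 (Zephyr) > …
Slot 1: Tessera pays $6.28 × 1130 = $7096.40
Slot 2: Willow pays $4.31 × 340 = $1465.40
Total = $8561.80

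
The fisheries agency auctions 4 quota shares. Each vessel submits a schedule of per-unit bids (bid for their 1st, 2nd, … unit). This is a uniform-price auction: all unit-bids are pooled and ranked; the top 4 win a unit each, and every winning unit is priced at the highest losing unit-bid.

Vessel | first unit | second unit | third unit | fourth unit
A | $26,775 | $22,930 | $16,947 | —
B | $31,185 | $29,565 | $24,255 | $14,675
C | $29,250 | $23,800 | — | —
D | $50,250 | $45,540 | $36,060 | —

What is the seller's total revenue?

Merging the schedules and taking the best 4: 50,250 (D-1), 45,540 (D-2), 36,060 (D-3), 31,185 (B-1)
Highest rejected unit-bid = $29,565.
Allocation: B 1, D 3. Every unit priced at $29,565.
Revenue = 4 × 29,565 = $118,260.

Total revenue: $118,260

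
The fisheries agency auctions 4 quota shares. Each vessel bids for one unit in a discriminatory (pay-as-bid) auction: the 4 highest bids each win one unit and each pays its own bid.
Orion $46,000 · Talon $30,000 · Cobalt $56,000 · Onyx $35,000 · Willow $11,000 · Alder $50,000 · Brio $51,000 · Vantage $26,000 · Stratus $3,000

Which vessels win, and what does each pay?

Bids ranked high→low: 56,000 (Cobalt), 51,000 (Brio), 50,000 (Alder), 46,000 (Orion), 35,000 (Onyx), 30,000 (Talon), …
Winners (4 units): Cobalt, Brio, Alder, Orion.
Each winner pays its own bid: Cobalt $56,000, Brio $51,000, Alder $50,000, Orion $46,000.

Cobalt $56,000, Brio $51,000, Alder $50,000, Orion $46,000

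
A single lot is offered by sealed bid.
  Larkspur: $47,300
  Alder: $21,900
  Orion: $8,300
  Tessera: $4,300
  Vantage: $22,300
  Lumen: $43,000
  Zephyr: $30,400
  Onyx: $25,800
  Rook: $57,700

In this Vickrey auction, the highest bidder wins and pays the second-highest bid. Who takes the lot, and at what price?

Rook pays $47,300

Sorting bids: 57,700 (Rook) > 47,300 (Larkspur) > 43,000 (Lumen) > 30,400 (Zephyr) > 25,800 (Onyx) > 22,300 (Vantage) > …
Second-price: Rook pays Larkspur's bid of $47,300.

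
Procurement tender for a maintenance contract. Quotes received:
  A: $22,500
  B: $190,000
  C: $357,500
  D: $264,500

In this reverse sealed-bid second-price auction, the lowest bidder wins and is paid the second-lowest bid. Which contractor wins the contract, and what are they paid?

Bids ranked: 22,500 (A) < 190,000 (B) < 264,500 (D) < 357,500 (C)
Second-price: A is paid B's bid of $190,000.

A is paid $190,000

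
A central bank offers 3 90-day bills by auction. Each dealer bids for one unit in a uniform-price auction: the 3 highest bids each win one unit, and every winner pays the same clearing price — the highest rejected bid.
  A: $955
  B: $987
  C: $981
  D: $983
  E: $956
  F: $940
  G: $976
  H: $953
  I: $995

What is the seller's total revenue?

Sorting: 995 (I), 987 (B), 983 (D), 981 (C), 976 (G), …
Winners (3 units): I, B, D.
Highest unsuccessful bid: $981 → clearing price.
Total revenue = 3 × $981 = $2,943.

Total revenue: $2,943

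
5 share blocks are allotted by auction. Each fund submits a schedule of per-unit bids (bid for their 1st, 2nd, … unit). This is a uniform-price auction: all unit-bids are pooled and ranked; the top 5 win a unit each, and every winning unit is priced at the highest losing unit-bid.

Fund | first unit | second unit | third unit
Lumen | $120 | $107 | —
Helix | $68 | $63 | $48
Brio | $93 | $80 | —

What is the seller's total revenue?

Total revenue: $315

All unit-bids, highest first — top 5: 120 (Lumen-1), 107 (Lumen-2), 93 (Brio-1), 80 (Brio-2), 68 (Helix-1)
First bid not allocated: $63.
Allocation: Brio 2, Helix 1, Lumen 2. Every unit priced at $63.
Revenue = 5 × 63 = $315.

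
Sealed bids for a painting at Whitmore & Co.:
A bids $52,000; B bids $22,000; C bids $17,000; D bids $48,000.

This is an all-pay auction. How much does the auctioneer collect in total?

Rule: the highest bidder wins the item, but every bidder pays their own bid.
Bids in order: 52,000 (A) > 48,000 (D) > 22,000 (B) > 17,000 (C)
A wins with the top bid; all bids are sunk regardless.
Every bidder forfeits their bid regardless of winning.
Revenue = 52,000 + 22,000 + 17,000 + 48,000 = $139,000.

Total revenue: $139,000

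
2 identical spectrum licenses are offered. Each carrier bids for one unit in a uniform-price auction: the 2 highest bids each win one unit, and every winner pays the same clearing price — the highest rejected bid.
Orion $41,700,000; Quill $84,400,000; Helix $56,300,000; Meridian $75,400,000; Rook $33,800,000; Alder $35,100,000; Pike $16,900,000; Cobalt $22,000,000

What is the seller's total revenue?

Ordering the bids: 84,400,000 (Quill), 75,400,000 (Meridian), 56,300,000 (Helix), 41,700,000 (Orion), …
Winners (2 units): Quill, Meridian.
First losing bid is Helix's $56,300,000, which sets the uniform price.
Total revenue = 2 × $56,300,000 = $112,600,000.

Total revenue: $112,600,000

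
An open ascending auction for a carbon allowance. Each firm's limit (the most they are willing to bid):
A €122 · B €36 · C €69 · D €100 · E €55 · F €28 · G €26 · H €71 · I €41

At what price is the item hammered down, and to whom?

Sorting limits: 122 (A) > 100 (D) > 71 (H) > 69 (C) > 55 (E) > 41 (I) > …
D is the last rival to drop out, at €100; A remains and wins at that price.

A wins at €100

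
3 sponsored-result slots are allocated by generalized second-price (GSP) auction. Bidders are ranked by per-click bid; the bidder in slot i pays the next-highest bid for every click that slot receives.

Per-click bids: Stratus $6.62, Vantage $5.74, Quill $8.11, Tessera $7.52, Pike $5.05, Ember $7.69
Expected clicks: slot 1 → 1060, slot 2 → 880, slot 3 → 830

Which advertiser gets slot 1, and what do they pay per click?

Quill; $7.69 per click

Per-click bids in order: $8.11 (Quill) > $7.69 (Ember) > $7.52 (Tessera) > $6.62 (Stratus) > …
Slot 1 goes to the first-ranked bidder, Quill, who pays the next bid down: $7.69/click.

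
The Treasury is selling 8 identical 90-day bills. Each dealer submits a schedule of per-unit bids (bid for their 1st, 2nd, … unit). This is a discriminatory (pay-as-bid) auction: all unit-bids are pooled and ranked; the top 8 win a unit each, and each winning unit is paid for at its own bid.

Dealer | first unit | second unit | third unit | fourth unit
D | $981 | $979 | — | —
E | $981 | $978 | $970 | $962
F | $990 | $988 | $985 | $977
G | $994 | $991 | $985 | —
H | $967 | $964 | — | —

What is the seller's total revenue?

Total revenue: $7,895

Pooled unit-bids ranked (top 8): 994 (G-1), 991 (G-2), 990 (F-1), 988 (F-2), 985 (F-3), 985 (G-3), 981 (D-1), 981 (E-1)
Next rejected bid: $979 (not a price — pay-as-bid).
Each winning unit pays its own bid.
Revenue = 994 + 991 + 990 + 988 + 985 + 985 + 981 + 981 = $7,895.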